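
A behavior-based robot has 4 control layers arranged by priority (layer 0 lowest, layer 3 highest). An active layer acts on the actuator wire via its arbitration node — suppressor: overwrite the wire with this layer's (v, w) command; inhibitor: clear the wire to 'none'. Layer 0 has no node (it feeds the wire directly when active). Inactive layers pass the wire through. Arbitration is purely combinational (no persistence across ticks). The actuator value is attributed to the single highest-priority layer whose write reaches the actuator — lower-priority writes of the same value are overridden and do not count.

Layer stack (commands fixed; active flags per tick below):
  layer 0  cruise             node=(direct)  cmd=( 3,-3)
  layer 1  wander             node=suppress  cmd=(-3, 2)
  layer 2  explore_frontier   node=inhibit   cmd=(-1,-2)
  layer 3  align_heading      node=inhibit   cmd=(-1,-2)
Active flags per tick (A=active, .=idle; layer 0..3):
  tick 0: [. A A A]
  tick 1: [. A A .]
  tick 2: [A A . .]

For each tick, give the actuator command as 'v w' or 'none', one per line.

none
none
-3 2

tick 0:
  [0] cruise off; wire := none
  [1] wander on (suppress); wire := (-3, 2)
  [2] explore_frontier on (inhibit); wire := none
  [3] align_heading on (inhibit); wire := none
  output none
tick 1:
  [0] cruise off; wire := none
  [1] wander on (suppress); wire := (-3, 2)
  [2] explore_frontier on (inhibit); wire := none
  [3] align_heading off; pass none
  output none
tick 2:
  [0] cruise on; wire := (3, -3)
  [1] wander on (suppress); wire := (-3, 2)
  [2] explore_frontier off; pass (-3, 2)
  [3] align_heading off; pass (-3, 2)
  output (-3, 2)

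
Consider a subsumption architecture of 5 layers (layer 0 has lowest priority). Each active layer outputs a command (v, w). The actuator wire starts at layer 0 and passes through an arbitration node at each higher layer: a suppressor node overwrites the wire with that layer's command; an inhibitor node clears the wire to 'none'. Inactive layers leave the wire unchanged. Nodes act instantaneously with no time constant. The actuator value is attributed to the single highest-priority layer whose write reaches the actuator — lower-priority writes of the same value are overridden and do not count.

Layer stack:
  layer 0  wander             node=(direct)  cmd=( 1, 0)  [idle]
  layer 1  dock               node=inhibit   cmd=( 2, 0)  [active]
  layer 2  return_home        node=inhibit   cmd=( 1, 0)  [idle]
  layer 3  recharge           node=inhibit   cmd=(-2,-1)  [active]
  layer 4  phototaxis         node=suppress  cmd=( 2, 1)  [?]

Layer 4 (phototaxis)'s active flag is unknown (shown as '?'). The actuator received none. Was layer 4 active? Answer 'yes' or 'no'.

If layer 4 is active=yes:
  actuator would be (2, 1)
If layer 4 is active=no:
  actuator would be none
Observed none, so layer 4 was idle.

no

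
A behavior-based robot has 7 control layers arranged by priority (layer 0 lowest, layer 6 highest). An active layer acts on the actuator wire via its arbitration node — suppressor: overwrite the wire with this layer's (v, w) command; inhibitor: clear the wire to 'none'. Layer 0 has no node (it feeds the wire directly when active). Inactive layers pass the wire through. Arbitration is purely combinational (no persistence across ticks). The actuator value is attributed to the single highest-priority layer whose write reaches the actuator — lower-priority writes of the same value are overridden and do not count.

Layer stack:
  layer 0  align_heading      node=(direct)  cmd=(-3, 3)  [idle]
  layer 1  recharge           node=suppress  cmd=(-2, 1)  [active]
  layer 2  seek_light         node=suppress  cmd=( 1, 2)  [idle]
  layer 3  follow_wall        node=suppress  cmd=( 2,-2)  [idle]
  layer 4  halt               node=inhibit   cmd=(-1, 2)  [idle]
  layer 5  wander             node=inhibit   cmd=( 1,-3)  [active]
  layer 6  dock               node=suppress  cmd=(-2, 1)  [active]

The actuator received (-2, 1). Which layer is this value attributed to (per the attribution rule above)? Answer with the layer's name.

layer 0 (align_heading) idle — none
layer 1 (recharge) active — suppresses: (-2, 1)
layer 2 (seek_light) idle — unchanged: (-2, 1)
layer 3 (follow_wall) idle — unchanged: (-2, 1)
layer 4 (halt) idle — unchanged: (-2, 1)
layer 5 (wander) active — inhibits: none
layer 6 (dock) active — suppresses: (-2, 1)
→ actuator (-2, 1)
last writer: layer 6 = dock

dock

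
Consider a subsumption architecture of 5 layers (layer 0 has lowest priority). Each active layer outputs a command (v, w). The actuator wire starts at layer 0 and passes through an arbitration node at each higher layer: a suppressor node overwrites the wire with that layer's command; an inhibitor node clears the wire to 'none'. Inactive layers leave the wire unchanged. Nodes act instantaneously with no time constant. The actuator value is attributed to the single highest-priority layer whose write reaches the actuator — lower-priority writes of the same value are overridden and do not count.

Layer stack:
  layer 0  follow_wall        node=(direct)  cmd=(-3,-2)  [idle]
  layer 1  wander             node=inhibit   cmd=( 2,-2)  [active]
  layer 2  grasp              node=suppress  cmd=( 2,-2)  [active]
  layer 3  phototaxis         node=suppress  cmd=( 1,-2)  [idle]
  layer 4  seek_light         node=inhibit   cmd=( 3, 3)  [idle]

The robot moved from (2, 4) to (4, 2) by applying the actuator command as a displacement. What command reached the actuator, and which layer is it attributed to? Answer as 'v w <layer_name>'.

displacement = (4, 2) − (2, 4) = (2, -2)
L0 follow_wall: idle → wire = none
L1 wander: active, inhibitor → wire = none
L2 grasp: active, suppressor → wire = (2, -2)
L3 phototaxis: idle → wire stays (2, -2)
L4 seek_light: idle → wire stays (2, -2)
actuator = (2, -2) — from layer 2 (grasp)

2 -2 grasp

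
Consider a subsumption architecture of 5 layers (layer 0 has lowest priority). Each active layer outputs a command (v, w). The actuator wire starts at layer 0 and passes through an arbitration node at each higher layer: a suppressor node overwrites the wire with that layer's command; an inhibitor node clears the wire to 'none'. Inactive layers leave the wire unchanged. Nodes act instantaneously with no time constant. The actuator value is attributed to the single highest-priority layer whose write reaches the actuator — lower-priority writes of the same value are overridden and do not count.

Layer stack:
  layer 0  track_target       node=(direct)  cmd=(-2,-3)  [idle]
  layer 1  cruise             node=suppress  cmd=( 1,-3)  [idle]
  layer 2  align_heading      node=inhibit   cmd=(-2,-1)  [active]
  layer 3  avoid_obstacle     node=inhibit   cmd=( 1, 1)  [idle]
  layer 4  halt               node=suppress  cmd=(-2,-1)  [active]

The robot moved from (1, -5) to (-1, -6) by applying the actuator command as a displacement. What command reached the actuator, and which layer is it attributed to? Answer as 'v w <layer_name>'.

displacement = (-1, -6) − (1, -5) = (-2, -1)
layer 0 (track_target) idle — none
layer 1 (cruise) idle — unchanged: none
layer 2 (align_heading) active — inhibits: none
layer 3 (avoid_obstacle) idle — unchanged: none
layer 4 (halt) active — suppresses: (-2, -1)
→ actuator (-2, -1) — from layer 4 (halt)

-2 -1 halt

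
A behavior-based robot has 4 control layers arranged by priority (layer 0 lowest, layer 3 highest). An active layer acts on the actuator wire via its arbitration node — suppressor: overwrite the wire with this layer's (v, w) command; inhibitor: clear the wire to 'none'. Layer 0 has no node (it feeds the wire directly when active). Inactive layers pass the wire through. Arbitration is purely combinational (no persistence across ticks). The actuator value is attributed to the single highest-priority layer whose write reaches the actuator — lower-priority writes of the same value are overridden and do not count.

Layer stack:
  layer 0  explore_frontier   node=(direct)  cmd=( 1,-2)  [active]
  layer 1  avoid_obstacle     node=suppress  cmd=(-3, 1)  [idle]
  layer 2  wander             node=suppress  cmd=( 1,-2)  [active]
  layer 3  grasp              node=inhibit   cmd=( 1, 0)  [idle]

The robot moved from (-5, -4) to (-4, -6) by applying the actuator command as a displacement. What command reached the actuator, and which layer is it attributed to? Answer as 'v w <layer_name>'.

1 -2 wander

displacement = (-4, -6) − (-5, -4) = (1, -2)
[0] explore_frontier on; wire := (1, -2)
[1] avoid_obstacle off; pass (1, -2)
[2] wander on (suppress); wire := (1, -2)
[3] grasp off; pass (1, -2)
output (1, -2) — from layer 2 (wander)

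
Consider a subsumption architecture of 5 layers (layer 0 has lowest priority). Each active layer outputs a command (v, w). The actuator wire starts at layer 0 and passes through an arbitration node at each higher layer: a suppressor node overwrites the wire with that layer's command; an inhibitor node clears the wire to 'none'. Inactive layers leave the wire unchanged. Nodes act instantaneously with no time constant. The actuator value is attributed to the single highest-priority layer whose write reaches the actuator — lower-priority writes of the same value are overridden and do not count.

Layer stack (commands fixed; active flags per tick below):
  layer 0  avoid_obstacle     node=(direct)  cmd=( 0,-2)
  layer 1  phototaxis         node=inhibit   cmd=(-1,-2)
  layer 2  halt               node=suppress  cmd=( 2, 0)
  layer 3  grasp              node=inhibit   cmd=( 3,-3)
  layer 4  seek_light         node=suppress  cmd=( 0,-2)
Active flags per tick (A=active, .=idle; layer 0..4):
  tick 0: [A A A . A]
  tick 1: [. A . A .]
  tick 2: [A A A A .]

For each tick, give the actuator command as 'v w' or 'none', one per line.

0 -2
none
none

tick 0:
  L0 avoid_obstacle: active, feeds wire = (0, -2)
  L1 phototaxis: active, inhibitor → wire = none
  L2 halt: active, suppressor → wire = (2, 0)
  L3 grasp: idle → wire stays (2, 0)
  L4 seek_light: active, suppressor → wire = (0, -2)
  actuator = (0, -2)
tick 1:
  L0 avoid_obstacle: idle → wire = none
  L1 phototaxis: active, inhibitor → wire = none
  L2 halt: idle → wire stays none
  L3 grasp: active, inhibitor → wire = none
  L4 seek_light: idle → wire stays none
  actuator = none
tick 2:
  L0 avoid_obstacle: active, feeds wire = (0, -2)
  L1 phototaxis: active, inhibitor → wire = none
  L2 halt: active, suppressor → wire = (2, 0)
  L3 grasp: active, inhibitor → wire = none
  L4 seek_light: idle → wire stays none
  actuator = none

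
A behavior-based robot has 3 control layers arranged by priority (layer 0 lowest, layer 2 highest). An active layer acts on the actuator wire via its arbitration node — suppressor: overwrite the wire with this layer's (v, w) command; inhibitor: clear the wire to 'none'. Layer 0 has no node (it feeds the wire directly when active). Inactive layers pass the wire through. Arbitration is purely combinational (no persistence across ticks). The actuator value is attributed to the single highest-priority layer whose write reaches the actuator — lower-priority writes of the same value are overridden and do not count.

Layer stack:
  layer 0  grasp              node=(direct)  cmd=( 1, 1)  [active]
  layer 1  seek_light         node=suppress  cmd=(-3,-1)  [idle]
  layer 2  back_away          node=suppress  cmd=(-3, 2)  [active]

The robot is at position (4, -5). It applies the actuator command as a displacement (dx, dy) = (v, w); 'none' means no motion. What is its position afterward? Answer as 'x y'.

1 -3

layer 0 (grasp) active — direct: (1, 1)
layer 1 (seek_light) idle — unchanged: (1, 1)
layer 2 (back_away) active — suppresses: (-3, 2)
→ actuator (-3, 2)
position: (4, -5) + (-3, 2) = (1, -3)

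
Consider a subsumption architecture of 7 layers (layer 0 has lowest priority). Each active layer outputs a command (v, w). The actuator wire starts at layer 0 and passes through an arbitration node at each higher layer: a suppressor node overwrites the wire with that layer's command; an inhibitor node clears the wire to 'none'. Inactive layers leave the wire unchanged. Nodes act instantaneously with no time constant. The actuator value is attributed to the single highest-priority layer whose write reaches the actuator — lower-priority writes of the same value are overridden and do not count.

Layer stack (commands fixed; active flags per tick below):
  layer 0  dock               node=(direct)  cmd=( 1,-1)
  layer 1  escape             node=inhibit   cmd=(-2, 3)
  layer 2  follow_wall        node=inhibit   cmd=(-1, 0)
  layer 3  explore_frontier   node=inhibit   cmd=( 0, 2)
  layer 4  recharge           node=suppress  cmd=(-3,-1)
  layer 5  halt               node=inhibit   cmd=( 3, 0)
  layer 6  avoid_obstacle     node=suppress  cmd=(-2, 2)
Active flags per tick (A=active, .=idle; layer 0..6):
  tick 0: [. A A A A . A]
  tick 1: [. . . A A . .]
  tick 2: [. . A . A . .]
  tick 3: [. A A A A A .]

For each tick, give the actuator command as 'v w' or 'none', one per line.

-2 2
-3 -1
-3 -1
none

tick 0:
  [0] dock off; wire := none
  [1] escape on (inhibit); wire := none
  [2] follow_wall on (inhibit); wire := none
  [3] explore_frontier on (inhibit); wire := none
  [4] recharge on (suppress); wire := (-3, -1)
  [5] halt off; pass (-3, -1)
  [6] avoid_obstacle on (suppress); wire := (-2, 2)
  output (-2, 2)
tick 1:
  [0] dock off; wire := none
  [1] escape off; pass none
  [2] follow_wall off; pass none
  [3] explore_frontier on (inhibit); wire := none
  [4] recharge on (suppress); wire := (-3, -1)
  [5] halt off; pass (-3, -1)
  [6] avoid_obstacle off; pass (-3, -1)
  output (-3, -1)
tick 2:
  [0] dock off; wire := none
  [1] escape off; pass none
  [2] follow_wall on (inhibit); wire := none
  [3] explore_frontier off; pass none
  [4] recharge on (suppress); wire := (-3, -1)
  [5] halt off; pass (-3, -1)
  [6] avoid_obstacle off; pass (-3, -1)
  output (-3, -1)
tick 3:
  [0] dock off; wire := none
  [1] escape on (inhibit); wire := none
  [2] follow_wall on (inhibit); wire := none
  [3] explore_frontier on (inhibit); wire := none
  [4] recharge on (suppress); wire := (-3, -1)
  [5] halt on (inhibit); wire := none
  [6] avoid_obstacle off; pass none
  output none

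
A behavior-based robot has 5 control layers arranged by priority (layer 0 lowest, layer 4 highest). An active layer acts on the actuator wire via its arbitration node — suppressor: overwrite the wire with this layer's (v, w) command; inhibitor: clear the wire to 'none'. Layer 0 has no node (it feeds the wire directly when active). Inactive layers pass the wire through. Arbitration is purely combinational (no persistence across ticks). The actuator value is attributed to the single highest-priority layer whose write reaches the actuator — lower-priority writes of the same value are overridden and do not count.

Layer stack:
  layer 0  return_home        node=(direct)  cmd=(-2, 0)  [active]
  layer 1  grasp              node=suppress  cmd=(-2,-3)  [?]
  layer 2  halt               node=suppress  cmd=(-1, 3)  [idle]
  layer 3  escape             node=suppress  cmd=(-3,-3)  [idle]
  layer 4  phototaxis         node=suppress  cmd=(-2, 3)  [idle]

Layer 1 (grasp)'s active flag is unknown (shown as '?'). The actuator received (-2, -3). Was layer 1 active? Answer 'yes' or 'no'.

yes

If layer 1 is active=yes:
  actuator would be (-2, -3)
If layer 1 is active=no:
  actuator would be (-2, 0)
Observed (-2, -3), so layer 1 was active.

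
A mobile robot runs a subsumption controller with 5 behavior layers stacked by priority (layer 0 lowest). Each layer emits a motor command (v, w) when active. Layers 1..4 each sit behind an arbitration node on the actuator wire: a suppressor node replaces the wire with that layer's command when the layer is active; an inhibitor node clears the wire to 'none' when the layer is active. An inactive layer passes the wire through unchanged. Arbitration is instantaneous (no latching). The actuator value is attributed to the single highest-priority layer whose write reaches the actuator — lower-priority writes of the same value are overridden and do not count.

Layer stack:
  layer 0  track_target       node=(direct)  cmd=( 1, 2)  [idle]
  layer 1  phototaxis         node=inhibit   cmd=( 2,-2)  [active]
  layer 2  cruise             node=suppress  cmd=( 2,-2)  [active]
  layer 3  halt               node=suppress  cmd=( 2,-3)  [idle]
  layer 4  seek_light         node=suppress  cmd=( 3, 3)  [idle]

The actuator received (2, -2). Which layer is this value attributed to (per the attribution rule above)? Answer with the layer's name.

cruise

L0 track_target: idle → wire = none
L1 phototaxis: active, inhibitor → wire = none
L2 cruise: active, suppressor → wire = (2, -2)
L3 halt: idle → wire stays (2, -2)
L4 seek_light: idle → wire stays (2, -2)
actuator = (2, -2)
last writer: layer 2 = cruise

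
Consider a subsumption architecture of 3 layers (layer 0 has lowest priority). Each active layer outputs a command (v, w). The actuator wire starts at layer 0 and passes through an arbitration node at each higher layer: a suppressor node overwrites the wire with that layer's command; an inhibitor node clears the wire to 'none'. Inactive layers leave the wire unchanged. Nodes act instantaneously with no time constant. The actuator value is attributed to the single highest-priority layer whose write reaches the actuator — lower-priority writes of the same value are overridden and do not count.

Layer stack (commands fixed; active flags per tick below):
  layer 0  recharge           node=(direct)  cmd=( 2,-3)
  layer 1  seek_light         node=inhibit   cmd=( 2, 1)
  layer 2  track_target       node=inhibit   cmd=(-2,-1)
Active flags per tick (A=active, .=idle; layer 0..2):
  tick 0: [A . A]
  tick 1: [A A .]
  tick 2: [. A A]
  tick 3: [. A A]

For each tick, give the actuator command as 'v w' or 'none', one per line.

tick 0:
  L0 recharge: active, feeds wire = (2, -3)
  L1 seek_light: idle → wire stays (2, -3)
  L2 track_target: active, inhibitor → wire = none
  actuator = none
tick 1:
  L0 recharge: active, feeds wire = (2, -3)
  L1 seek_light: active, inhibitor → wire = none
  L2 track_target: idle → wire stays none
  actuator = none
tick 2:
  L0 recharge: idle → wire = none
  L1 seek_light: active, inhibitor → wire = none
  L2 track_target: active, inhibitor → wire = none
  actuator = none
tick 3:
  L0 recharge: idle → wire = none
  L1 seek_light: active, inhibitor → wire = none
  L2 track_target: active, inhibitor → wire = none
  actuator = none

none
none
none
none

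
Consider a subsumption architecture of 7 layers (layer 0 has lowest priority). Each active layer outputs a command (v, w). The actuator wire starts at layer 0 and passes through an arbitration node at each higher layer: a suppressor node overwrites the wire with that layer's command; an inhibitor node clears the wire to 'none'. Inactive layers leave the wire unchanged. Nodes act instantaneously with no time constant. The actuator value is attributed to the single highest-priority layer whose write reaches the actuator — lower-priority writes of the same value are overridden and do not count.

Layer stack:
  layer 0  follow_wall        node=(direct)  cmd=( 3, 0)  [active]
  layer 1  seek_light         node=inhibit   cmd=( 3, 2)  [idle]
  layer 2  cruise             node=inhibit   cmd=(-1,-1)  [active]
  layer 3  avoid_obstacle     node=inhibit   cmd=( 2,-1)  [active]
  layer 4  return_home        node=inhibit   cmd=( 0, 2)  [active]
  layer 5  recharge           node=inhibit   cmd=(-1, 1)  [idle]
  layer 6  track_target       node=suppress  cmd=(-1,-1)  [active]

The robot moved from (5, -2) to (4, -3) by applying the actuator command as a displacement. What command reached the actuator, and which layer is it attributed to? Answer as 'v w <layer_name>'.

-1 -1 track_target

displacement = (4, -3) − (5, -2) = (-1, -1)
layer 0 (follow_wall) active — direct: (3, 0)
layer 1 (seek_light) idle — unchanged: (3, 0)
layer 2 (cruise) active — inhibits: none
layer 3 (avoid_obstacle) active — inhibits: none
layer 4 (return_home) active — inhibits: none
layer 5 (recharge) idle — unchanged: none
layer 6 (track_target) active — suppresses: (-1, -1)
→ actuator (-1, -1) — from layer 6 (track_target)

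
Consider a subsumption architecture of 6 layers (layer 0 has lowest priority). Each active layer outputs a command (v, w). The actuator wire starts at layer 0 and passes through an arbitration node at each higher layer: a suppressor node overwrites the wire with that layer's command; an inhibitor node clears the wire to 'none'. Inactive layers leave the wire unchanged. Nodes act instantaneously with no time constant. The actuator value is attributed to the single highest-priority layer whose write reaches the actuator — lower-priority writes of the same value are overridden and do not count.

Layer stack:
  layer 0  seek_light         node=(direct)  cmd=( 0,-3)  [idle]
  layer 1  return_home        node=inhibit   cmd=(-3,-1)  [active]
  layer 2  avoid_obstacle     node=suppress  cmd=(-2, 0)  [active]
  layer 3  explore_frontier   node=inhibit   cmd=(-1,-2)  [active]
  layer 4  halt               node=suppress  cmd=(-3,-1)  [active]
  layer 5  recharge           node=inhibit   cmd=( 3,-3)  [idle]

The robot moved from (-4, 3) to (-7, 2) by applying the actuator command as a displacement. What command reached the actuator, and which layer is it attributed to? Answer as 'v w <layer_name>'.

-3 -1 halt

displacement = (-7, 2) − (-4, 3) = (-3, -1)
[0] seek_light off; wire := none
[1] return_home on (inhibit); wire := none
[2] avoid_obstacle on (suppress); wire := (-2, 0)
[3] explore_frontier on (inhibit); wire := none
[4] halt on (suppress); wire := (-3, -1)
[5] recharge off; pass (-3, -1)
output (-3, -1) — from layer 4 (halt)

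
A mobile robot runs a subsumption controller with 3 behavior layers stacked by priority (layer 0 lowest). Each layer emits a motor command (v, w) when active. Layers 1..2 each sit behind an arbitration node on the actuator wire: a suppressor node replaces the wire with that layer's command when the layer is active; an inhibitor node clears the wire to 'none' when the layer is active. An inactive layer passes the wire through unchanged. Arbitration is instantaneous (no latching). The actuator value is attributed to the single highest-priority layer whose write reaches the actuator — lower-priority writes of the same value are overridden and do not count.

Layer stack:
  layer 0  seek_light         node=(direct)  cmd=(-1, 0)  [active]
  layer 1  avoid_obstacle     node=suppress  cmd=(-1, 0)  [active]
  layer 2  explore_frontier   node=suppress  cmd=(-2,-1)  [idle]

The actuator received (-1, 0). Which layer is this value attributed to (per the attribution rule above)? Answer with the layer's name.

L0 seek_light: active, feeds wire = (-1, 0)
L1 avoid_obstacle: active, suppressor → wire = (-1, 0)
L2 explore_frontier: idle → wire stays (-1, 0)
actuator = (-1, 0)
last writer: layer 1 = avoid_obstacle

avoid_obstacle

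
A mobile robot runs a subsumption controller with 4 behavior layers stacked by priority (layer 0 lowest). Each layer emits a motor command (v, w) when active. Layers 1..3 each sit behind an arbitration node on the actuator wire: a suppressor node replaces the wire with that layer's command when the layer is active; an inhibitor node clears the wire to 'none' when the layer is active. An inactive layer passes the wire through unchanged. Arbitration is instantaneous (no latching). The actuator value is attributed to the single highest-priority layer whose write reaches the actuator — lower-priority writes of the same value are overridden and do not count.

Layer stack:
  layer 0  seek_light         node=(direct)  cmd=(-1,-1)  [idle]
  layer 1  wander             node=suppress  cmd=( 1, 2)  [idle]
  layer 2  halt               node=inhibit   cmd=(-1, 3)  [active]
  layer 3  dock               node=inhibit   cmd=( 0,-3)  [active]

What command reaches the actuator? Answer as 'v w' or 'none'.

none

L0 seek_light: idle → wire = none
L1 wander: idle → wire stays none
L2 halt: active, inhibitor → wire = none
L3 dock: active, inhibitor → wire = none
actuator = none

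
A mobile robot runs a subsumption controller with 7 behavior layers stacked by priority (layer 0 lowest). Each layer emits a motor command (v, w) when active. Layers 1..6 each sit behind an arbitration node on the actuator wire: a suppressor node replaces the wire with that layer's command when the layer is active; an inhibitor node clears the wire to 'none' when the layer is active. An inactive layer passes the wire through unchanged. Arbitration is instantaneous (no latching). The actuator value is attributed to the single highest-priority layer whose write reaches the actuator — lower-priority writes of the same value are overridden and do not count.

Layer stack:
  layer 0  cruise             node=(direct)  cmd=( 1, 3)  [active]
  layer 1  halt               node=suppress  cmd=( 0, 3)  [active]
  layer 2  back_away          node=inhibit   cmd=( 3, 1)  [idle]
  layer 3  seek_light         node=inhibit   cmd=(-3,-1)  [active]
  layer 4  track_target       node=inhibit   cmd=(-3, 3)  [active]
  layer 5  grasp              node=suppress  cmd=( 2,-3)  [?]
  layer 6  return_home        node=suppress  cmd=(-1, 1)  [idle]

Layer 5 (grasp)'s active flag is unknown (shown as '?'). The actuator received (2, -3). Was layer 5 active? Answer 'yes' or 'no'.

If layer 5 is active=yes:
  actuator would be (2, -3)
If layer 5 is active=no:
  actuator would be none
Observed (2, -3), so layer 5 was active.

yes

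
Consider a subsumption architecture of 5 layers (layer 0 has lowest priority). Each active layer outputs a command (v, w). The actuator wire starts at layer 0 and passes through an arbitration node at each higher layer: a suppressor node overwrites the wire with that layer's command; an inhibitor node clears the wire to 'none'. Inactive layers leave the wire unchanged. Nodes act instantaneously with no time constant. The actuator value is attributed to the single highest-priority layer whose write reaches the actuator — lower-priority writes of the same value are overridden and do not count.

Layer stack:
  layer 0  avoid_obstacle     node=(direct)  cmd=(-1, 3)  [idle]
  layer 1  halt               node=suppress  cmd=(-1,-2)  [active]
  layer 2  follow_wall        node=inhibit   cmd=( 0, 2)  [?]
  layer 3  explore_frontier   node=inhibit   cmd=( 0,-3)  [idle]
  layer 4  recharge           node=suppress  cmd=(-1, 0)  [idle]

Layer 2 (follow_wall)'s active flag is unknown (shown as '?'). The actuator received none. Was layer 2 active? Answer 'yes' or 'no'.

yes

If layer 2 is active=yes:
  actuator would be none
If layer 2 is active=no:
  actuator would be (-1, -2)
Observed none, so layer 2 was active.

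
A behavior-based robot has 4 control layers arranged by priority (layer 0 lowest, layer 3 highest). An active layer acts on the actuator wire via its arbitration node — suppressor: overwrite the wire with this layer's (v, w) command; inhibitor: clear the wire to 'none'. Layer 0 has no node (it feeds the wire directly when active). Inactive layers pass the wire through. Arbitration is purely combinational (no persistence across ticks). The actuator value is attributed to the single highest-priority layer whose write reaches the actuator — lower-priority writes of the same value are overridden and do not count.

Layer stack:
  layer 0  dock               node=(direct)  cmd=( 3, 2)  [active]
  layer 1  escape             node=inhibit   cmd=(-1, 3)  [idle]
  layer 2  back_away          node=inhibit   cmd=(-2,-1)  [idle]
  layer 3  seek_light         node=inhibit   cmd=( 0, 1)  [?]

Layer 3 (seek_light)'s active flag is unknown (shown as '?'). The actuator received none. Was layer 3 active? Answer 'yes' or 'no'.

If layer 3 is active=yes:
  actuator would be none
If layer 3 is active=no:
  actuator would be (3, 2)
Observed none, so layer 3 was active.

yes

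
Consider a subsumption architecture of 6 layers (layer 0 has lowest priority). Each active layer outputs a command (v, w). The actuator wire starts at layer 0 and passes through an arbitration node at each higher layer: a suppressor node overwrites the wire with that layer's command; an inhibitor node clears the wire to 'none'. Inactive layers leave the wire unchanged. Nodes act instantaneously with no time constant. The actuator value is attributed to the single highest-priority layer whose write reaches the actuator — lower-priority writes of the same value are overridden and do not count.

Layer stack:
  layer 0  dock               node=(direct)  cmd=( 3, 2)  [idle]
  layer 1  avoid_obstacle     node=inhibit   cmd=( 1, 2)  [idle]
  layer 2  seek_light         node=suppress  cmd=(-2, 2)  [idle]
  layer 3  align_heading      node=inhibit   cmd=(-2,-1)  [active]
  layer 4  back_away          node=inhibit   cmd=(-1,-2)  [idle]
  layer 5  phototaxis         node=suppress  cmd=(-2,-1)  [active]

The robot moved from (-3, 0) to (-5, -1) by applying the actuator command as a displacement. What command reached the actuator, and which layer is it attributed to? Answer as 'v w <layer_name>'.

displacement = (-5, -1) − (-3, 0) = (-2, -1)
layer 0 (dock) idle — none
layer 1 (avoid_obstacle) idle — unchanged: none
layer 2 (seek_light) idle — unchanged: none
layer 3 (align_heading) active — inhibits: none
layer 4 (back_away) idle — unchanged: none
layer 5 (phototaxis) active — suppresses: (-2, -1)
→ actuator (-2, -1) — from layer 5 (phototaxis)

-2 -1 phototaxis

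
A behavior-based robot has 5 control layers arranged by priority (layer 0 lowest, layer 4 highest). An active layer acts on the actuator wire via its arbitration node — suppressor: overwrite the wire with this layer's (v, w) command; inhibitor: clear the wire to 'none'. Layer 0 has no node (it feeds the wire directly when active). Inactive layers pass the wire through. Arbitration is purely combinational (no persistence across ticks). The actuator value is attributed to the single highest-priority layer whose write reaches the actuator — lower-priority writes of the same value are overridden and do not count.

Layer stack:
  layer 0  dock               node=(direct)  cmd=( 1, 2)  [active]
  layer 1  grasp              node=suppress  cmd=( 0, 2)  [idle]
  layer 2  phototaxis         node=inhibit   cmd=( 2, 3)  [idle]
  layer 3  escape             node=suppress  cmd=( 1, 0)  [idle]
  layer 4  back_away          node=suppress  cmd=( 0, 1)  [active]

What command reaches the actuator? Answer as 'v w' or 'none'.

[0] dock on; wire := (1, 2)
[1] grasp off; pass (1, 2)
[2] phototaxis off; pass (1, 2)
[3] escape off; pass (1, 2)
[4] back_away on (suppress); wire := (0, 1)
output (0, 1)

0 1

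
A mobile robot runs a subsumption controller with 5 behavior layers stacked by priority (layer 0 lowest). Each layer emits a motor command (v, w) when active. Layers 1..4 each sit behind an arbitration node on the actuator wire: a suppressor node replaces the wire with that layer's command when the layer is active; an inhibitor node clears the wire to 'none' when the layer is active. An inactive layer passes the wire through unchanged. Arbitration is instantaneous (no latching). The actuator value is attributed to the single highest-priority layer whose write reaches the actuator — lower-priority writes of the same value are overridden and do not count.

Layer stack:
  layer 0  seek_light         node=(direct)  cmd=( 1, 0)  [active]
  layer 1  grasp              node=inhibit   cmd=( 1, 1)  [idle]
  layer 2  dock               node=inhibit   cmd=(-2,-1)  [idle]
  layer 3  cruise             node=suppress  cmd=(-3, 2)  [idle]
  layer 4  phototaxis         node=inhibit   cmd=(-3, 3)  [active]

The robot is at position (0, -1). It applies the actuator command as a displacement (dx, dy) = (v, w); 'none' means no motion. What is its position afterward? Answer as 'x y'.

0 -1

layer 0 (seek_light) active — direct: (1, 0)
layer 1 (grasp) idle — unchanged: (1, 0)
layer 2 (dock) idle — unchanged: (1, 0)
layer 3 (cruise) idle — unchanged: (1, 0)
layer 4 (phototaxis) active — inhibits: none
→ actuator none
position: (0, -1) + none = (0, -1)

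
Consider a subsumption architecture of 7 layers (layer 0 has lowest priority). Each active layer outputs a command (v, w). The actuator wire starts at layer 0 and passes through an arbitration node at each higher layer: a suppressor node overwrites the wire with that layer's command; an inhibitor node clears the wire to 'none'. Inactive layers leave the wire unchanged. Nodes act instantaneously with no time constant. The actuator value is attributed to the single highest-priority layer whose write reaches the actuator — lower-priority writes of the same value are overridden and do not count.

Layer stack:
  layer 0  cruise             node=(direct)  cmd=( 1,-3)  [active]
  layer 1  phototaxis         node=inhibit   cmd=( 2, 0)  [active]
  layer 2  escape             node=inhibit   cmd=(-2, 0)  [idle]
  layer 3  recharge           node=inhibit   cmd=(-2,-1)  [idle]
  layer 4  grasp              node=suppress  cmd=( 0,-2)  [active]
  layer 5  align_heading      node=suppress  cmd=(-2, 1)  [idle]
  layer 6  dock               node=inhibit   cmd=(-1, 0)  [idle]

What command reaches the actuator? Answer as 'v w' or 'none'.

L0 cruise: active, feeds wire = (1, -3)
L1 phototaxis: active, inhibitor → wire = none
L2 escape: idle → wire stays none
L3 recharge: idle → wire stays none
L4 grasp: active, suppressor → wire = (0, -2)
L5 align_heading: idle → wire stays (0, -2)
L6 dock: idle → wire stays (0, -2)
actuator = (0, -2)

0 -2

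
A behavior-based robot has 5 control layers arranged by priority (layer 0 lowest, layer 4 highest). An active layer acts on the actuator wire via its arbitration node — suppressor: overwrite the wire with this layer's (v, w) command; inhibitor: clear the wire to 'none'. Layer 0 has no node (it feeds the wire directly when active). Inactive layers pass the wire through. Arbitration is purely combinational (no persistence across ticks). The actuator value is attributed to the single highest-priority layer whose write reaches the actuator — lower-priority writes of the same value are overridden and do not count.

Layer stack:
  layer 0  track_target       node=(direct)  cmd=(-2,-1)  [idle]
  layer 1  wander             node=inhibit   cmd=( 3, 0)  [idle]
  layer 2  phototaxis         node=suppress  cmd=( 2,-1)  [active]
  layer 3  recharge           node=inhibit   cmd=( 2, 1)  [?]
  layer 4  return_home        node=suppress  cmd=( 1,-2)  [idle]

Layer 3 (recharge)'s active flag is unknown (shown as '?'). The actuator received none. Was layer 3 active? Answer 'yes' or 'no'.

yes

If layer 3 is active=yes:
  actuator would be none
If layer 3 is active=no:
  actuator would be (2, -1)
Observed none, so layer 3 was active.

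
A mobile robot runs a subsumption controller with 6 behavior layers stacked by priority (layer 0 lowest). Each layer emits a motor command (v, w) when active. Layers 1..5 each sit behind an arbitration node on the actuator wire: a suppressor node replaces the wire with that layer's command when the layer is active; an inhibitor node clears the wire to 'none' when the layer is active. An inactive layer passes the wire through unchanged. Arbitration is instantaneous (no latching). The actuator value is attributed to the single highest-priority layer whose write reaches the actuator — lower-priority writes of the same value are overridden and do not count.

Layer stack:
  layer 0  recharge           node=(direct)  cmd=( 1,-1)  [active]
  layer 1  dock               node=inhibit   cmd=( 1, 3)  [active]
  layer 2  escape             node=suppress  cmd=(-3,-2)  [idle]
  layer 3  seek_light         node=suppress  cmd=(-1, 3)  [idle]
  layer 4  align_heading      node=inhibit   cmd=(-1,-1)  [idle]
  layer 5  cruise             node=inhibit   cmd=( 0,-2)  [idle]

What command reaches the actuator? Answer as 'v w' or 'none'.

none

L0 recharge: active, feeds wire = (1, -1)
L1 dock: active, inhibitor → wire = none
L2 escape: idle → wire stays none
L3 seek_light: idle → wire stays none
L4 align_heading: idle → wire stays none
L5 cruise: idle → wire stays none
actuator = none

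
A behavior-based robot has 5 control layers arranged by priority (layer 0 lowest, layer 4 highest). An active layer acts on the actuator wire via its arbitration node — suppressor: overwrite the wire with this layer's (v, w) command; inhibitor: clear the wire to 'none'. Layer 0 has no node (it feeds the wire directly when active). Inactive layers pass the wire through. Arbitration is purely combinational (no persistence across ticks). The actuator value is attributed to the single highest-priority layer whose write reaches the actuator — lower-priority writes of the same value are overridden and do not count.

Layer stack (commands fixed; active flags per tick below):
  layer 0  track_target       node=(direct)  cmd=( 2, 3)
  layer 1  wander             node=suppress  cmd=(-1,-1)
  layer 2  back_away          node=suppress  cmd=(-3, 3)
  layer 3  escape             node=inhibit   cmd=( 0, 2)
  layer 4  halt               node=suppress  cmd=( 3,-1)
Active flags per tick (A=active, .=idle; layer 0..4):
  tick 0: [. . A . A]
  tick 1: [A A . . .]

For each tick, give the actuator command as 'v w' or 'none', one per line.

3 -1
-1 -1

tick 0:
  [0] track_target off; wire := none
  [1] wander off; pass none
  [2] back_away on (suppress); wire := (-3, 3)
  [3] escape off; pass (-3, 3)
  [4] halt on (suppress); wire := (3, -1)
  output (3, -1)
tick 1:
  [0] track_target on; wire := (2, 3)
  [1] wander on (suppress); wire := (-1, -1)
  [2] back_away off; pass (-1, -1)
  [3] escape off; pass (-1, -1)
  [4] halt off; pass (-1, -1)
  output (-1, -1)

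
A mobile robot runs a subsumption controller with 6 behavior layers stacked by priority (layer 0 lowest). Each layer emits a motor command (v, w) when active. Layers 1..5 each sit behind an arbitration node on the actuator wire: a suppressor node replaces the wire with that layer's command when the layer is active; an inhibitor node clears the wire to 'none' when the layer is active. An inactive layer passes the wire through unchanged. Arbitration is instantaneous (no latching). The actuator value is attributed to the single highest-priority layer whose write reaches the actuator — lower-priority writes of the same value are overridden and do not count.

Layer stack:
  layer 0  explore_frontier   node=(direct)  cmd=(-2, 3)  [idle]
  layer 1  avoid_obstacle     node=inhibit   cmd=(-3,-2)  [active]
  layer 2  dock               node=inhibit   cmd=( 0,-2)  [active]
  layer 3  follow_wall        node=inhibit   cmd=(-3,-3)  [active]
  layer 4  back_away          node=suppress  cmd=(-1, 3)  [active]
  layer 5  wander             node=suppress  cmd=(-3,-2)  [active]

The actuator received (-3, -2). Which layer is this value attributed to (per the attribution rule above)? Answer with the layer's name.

layer 0 (explore_frontier) idle — none
layer 1 (avoid_obstacle) active — inhibits: none
layer 2 (dock) active — inhibits: none
layer 3 (follow_wall) active — inhibits: none
layer 4 (back_away) active — suppresses: (-1, 3)
layer 5 (wander) active — suppresses: (-3, -2)
→ actuator (-3, -2)
last writer: layer 5 = wander

wander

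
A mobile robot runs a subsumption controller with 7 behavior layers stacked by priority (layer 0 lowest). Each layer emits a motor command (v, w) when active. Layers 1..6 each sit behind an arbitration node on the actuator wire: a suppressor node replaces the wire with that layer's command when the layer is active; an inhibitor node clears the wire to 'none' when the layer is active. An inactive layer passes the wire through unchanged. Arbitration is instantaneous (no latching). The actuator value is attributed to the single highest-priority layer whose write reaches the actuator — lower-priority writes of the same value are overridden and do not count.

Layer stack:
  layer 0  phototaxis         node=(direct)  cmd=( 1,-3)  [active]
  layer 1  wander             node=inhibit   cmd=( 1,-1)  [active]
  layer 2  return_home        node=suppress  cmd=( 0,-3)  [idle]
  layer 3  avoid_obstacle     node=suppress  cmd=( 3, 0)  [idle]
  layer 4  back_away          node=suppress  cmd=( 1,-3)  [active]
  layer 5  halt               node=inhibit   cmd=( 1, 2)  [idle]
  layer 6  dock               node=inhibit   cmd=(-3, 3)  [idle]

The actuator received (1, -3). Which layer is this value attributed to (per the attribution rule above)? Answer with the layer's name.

back_away

[0] phototaxis on; wire := (1, -3)
[1] wander on (inhibit); wire := none
[2] return_home off; pass none
[3] avoid_obstacle off; pass none
[4] back_away on (suppress); wire := (1, -3)
[5] halt off; pass (1, -3)
[6] dock off; pass (1, -3)
output (1, -3)
last writer: layer 4 = back_away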